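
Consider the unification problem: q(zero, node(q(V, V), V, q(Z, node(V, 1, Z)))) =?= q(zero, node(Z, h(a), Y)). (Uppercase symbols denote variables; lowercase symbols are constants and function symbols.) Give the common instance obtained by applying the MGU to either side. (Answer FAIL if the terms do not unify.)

Decompose q/2: zero =?= zero,  node(q(V, V), V, q(Z, node(V, 1, Z))) =?= node(Z, h(a), Y).
Delete trivial equation zero =?= zero.
Decompose node/3: q(V, V) =?= Z,  V =?= h(a),  q(Z, node(V, 1, Z)) =?= Y.
Bind Z := q(V, V); substituting into the one remaining equation that mentions Z gives: q(q(V, V), node(V, 1, q(V, V))) =?= Y.
Bind V := h(a); substituting into the remaining equation gives: q(q(h(a), h(a)), node(h(a), 1, q(h(a), h(a)))) =?= Y. Substituting into the earlier binding gives Z := q(h(a), h(a)).
Bind Y := q(q(h(a), h(a)), node(h(a), 1, q(h(a), h(a)))).
Applying the MGU to either side gives q(zero, node(q(h(a), h(a)), h(a), q(q(h(a), h(a)), node(h(a), 1, q(h(a), h(a)))))).

q(zero, node(q(h(a), h(a)), h(a), q(q(h(a), h(a)), node(h(a), 1, q(h(a), h(a))))))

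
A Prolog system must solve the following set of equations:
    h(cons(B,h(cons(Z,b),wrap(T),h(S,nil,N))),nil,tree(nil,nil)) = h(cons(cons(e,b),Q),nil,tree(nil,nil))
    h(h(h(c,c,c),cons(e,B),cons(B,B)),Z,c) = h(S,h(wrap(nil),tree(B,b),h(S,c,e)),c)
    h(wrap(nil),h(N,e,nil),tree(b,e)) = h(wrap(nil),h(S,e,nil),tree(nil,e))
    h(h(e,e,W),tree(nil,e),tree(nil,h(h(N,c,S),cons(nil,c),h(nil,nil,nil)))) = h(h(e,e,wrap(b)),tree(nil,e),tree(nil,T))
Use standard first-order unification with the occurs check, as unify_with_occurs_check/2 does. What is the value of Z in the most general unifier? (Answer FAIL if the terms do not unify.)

FAIL

Decompose h/3: cons(B,h(cons(Z,b),wrap(T),h(S,nil,N))) = cons(cons(e,b),Q),  nil = nil,  tree(nil,nil) = tree(nil,nil).
Decompose cons/2: B = cons(e,b),  h(cons(Z,b),wrap(T),h(S,nil,N)) = Q.
Bind B := cons(e,b); substituting into the one remaining equation that mentions B gives: h(h(h(c,c,c),cons(e,cons(e,b)),cons(cons(e,b),cons(e,b))),Z,c) = h(S,h(wrap(nil),tree(cons(e,b),b),h(S,c,e)),c).
Bind Q := h(cons(Z,b),wrap(T),h(S,nil,N)); no other remaining equation mentions Q.
Delete trivial equation nil = nil.
Delete trivial equation tree(nil,nil) = tree(nil,nil).
Decompose h/3: h(h(c,c,c),cons(e,cons(e,b)),cons(cons(e,b),cons(e,b))) = S,  Z = h(wrap(nil),tree(cons(e,b),b),h(S,c,e)),  c = c.
Bind S := h(h(c,c,c),cons(e,cons(e,b)),cons(cons(e,b),cons(e,b))); substituting into the 3 remaining equations that mention S gives: Z = h(wrap(nil),tree(cons(e,b),b),h(h(h(c,c,c),cons(e,cons(e,b)),cons(cons(e,b),cons(e,b))),c,e)),  h(wrap(nil),h(N,e,nil),tree(b,e)) = h(wrap(nil),h(h(h(c,c,c),cons(e,cons(e,b)),cons(cons(e,b),cons(e,b))),e,nil),tree(nil,e)),  h(h(e,e,W),tree(nil,e),tree(nil,h(h(N,c,h(h(c,c,c),cons(e,cons(e,b)),cons(cons(e,b),cons(e,b)))),cons(nil,c),h(nil,nil,nil)))) = h(h(e,e,wrap(b)),tree(nil,e),tree(nil,T)). Substituting into the earlier binding gives Q := h(cons(Z,b),wrap(T),h(h(h(c,c,c),cons(e,cons(e,b)),cons(cons(e,b),cons(e,b))),nil,N)).
Bind Z := h(wrap(nil),tree(cons(e,b),b),h(h(h(c,c,c),cons(e,cons(e,b)),cons(cons(e,b),cons(e,b))),c,e)); no other remaining equation mentions Z. Substituting into the earlier binding gives Q := h(cons(h(wrap(nil),tree(cons(e,b),b),h(h(h(c,c,c),cons(e,cons(e,b)),cons(cons(e,b),cons(e,b))),c,e)),b),wrap(T),h(h(h(c,c,c),cons(e,cons(e,b)),cons(cons(e,b),cons(e,b))),nil,N)).
Delete trivial equation c = c.
Decompose h/3: wrap(nil) = wrap(nil),  h(N,e,nil) = h(h(h(c,c,c),cons(e,cons(e,b)),cons(cons(e,b),cons(e,b))),e,nil),  tree(b,e) = tree(nil,e).
Delete trivial equation wrap(nil) = wrap(nil).
Decompose h/3: N = h(h(c,c,c),cons(e,cons(e,b)),cons(cons(e,b),cons(e,b))),  e = e,  nil = nil.
Bind N := h(h(c,c,c),cons(e,cons(e,b)),cons(cons(e,b),cons(e,b))); substituting into the one remaining equation that mentions N gives: h(h(e,e,W),tree(nil,e),tree(nil,h(h(h(h(c,c,c),cons(e,cons(e,b)),cons(cons(e,b),cons(e,b))),c,h(h(c,c,c),cons(e,cons(e,b)),cons(cons(e,b),cons(e,b)))),cons(nil,c),h(nil,nil,nil)))) = h(h(e,e,wrap(b)),tree(nil,e),tree(nil,T)). Substituting into the earlier binding gives Q := h(cons(h(wrap(nil),tree(cons(e,b),b),h(h(h(c,c,c),cons(e,cons(e,b)),cons(cons(e,b),cons(e,b))),c,e)),b),wrap(T),h(h(h(c,c,c),cons(e,cons(e,b)),cons(cons(e,b),cons(e,b))),nil,h(h(c,c,c),cons(e,cons(e,b)),cons(cons(e,b),cons(e,b))))).
Delete trivial equation e = e.
Delete trivial equation nil = nil.
Decompose tree/2: b = nil,  e = e.
Clash: constants b and nil differ; no unifier exists.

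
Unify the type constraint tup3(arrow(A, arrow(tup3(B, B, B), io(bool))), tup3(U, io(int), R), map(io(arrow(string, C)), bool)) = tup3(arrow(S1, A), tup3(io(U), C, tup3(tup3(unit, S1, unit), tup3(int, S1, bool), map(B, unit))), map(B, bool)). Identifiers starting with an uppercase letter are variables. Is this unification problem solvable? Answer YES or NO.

NO

Decompose tup3/3: arrow(A, arrow(tup3(B, B, B), io(bool))) = arrow(S1, A),  tup3(U, io(int), R) = tup3(io(U), C, tup3(tup3(unit, S1, unit), tup3(int, S1, bool), map(B, unit))),  map(io(arrow(string, C)), bool) = map(B, bool).
Decompose arrow/2: A = S1,  arrow(tup3(B, B, B), io(bool)) = A.
Bind A := S1; substituting into the one remaining equation that mentions A gives: arrow(tup3(B, B, B), io(bool)) = S1.
Bind S1 := arrow(tup3(B, B, B), io(bool)); substituting into the one remaining equation that mentions S1 gives: tup3(U, io(int), R) = tup3(io(U), C, tup3(tup3(unit, arrow(tup3(B, B, B), io(bool)), unit), tup3(int, arrow(tup3(B, B, B), io(bool)), bool), map(B, unit))). Substituting into the earlier binding gives A := arrow(tup3(B, B, B), io(bool)).
Decompose tup3/3: U = io(U),  io(int) = C,  R = tup3(tup3(unit, arrow(tup3(B, B, B), io(bool)), unit), tup3(int, arrow(tup3(B, B, B), io(bool)), bool), map(B, unit)).
Occurs check fails: U occurs in io(U); the equation U = io(U) has no finite solution.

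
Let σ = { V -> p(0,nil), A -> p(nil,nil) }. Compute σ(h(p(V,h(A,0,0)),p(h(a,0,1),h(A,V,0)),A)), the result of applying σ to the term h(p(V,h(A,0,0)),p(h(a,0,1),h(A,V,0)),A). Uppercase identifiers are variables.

Replace each occurrence of V with p(0,nil).
Replace each occurrence of A with p(nil,nil).
Result: h(p(p(0,nil),h(p(nil,nil),0,0)),p(h(a,0,1),h(p(nil,nil),p(0,nil),0)),p(nil,nil)).

h(p(p(0,nil),h(p(nil,nil),0,0)),p(h(a,0,1),h(p(nil,nil),p(0,nil),0)),p(nil,nil))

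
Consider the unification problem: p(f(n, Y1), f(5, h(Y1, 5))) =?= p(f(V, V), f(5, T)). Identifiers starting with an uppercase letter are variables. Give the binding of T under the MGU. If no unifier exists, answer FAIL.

h(n, 5)

Decompose p/2: f(n, Y1) =?= f(V, V),  f(5, h(Y1, 5)) =?= f(5, T).
Decompose f/2: n =?= V,  Y1 =?= V.
Bind V := n; substituting into the one remaining equation that mentions V gives: Y1 =?= n.
Bind Y1 := n; substituting into the remaining equation gives: f(5, h(n, 5)) =?= f(5, T).
Decompose f/2: 5 =?= 5,  h(n, 5) =?= T.
Delete trivial equation 5 =?= 5.
Bind T := h(n, 5).
MGU = { V := n, Y1 := n, T := h(n, 5) }, so T := h(n, 5).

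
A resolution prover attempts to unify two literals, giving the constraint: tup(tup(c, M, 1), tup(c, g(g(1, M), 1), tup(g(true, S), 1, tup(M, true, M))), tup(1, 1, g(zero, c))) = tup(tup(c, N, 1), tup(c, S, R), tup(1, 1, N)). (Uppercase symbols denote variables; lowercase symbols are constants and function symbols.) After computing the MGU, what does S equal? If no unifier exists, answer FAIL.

Decompose tup/3: tup(c, M, 1) = tup(c, N, 1),  tup(c, g(g(1, M), 1), tup(g(true, S), 1, tup(M, true, M))) = tup(c, S, R),  tup(1, 1, g(zero, c)) = tup(1, 1, N).
Decompose tup/3: c = c,  M = N,  1 = 1.
Delete trivial equation c = c.
Bind M := N; substituting into the one remaining equation that mentions M gives: tup(c, g(g(1, N), 1), tup(g(true, S), 1, tup(N, true, N))) = tup(c, S, R).
Delete trivial equation 1 = 1.
Decompose tup/3: c = c,  g(g(1, N), 1) = S,  tup(g(true, S), 1, tup(N, true, N)) = R.
Delete trivial equation c = c.
Bind S := g(g(1, N), 1); substituting into the one remaining equation that mentions S gives: tup(g(true, g(g(1, N), 1)), 1, tup(N, true, N)) = R.
Bind R := tup(g(true, g(g(1, N), 1)), 1, tup(N, true, N)); no other remaining equation mentions R.
Decompose tup/3: 1 = 1,  1 = 1,  g(zero, c) = N.
Delete trivial equation 1 = 1.
Delete trivial equation 1 = 1.
Bind N := g(zero, c). Substituting into the earlier bindings gives M := g(zero, c), S := g(g(1, g(zero, c)), 1), R := tup(g(true, g(g(1, g(zero, c)), 1)), 1, tup(g(zero, c), true, g(zero, c))).
MGU = { M -> g(zero, c), S -> g(g(1, g(zero, c)), 1), R -> tup(g(true, g(g(1, g(zero, c)), 1)), 1, tup(g(zero, c), true, g(zero, c))), N -> g(zero, c) }, so S -> g(g(1, g(zero, c)), 1).

g(g(1, g(zero, c)), 1)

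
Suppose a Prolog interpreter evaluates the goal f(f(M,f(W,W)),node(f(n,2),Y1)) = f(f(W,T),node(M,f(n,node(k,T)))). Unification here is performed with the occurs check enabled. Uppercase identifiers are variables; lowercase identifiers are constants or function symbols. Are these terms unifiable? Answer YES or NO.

Decompose f/2: f(M,f(W,W)) = f(W,T),  node(f(n,2),Y1) = node(M,f(n,node(k,T))).
Decompose f/2: M = W,  f(W,W) = T.
Bind M := W; substituting into the one remaining equation that mentions M gives: node(f(n,2),Y1) = node(W,f(n,node(k,T))).
Bind T := f(W,W); substituting into the remaining equation gives: node(f(n,2),Y1) = node(W,f(n,node(k,f(W,W)))).
Decompose node/2: f(n,2) = W,  Y1 = f(n,node(k,f(W,W))).
Bind W := f(n,2); substituting into the remaining equation gives: Y1 = f(n,node(k,f(f(n,2),f(n,2)))). Substituting into the earlier bindings gives M := f(n,2), T := f(f(n,2),f(n,2)).
Bind Y1 := f(n,node(k,f(f(n,2),f(n,2)))).
No equations remain and no clash or occurs-check failure arose, so a unifier exists.

YES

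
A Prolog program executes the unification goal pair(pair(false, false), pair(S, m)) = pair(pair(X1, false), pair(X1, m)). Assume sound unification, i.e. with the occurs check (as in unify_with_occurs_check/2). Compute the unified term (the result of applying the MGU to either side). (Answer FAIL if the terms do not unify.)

pair(pair(false, false), pair(false, m))

Decompose pair/2: pair(false, false) = pair(X1, false),  pair(S, m) = pair(X1, m).
Decompose pair/2: false = X1,  false = false.
Bind X1 := false; substituting into the one remaining equation that mentions X1 gives: pair(S, m) = pair(false, m).
Delete trivial equation false = false.
Decompose pair/2: S = false,  m = m.
Bind S := false; no other remaining equation mentions S.
Delete trivial equation m = m.
Applying the MGU to either side gives pair(pair(false, false), pair(false, m)).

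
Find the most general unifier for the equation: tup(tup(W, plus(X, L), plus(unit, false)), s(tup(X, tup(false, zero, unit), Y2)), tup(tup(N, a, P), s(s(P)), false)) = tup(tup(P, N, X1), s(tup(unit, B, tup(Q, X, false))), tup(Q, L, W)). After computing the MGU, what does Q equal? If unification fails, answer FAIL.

tup(plus(unit, s(s(false))), a, false)

Decompose tup/3: tup(W, plus(X, L), plus(unit, false)) = tup(P, N, X1),  s(tup(X, tup(false, zero, unit), Y2)) = s(tup(unit, B, tup(Q, X, false))),  tup(tup(N, a, P), s(s(P)), false) = tup(Q, L, W).
Decompose tup/3: W = P,  plus(X, L) = N,  plus(unit, false) = X1.
Bind W := P; substituting into the one remaining equation that mentions W gives: tup(tup(N, a, P), s(s(P)), false) = tup(Q, L, P).
Bind N := plus(X, L); substituting into the one remaining equation that mentions N gives: tup(tup(plus(X, L), a, P), s(s(P)), false) = tup(Q, L, P).
Bind X1 := plus(unit, false); no other remaining equation mentions X1.
Decompose s/1: tup(X, tup(false, zero, unit), Y2) = tup(unit, B, tup(Q, X, false)).
Decompose tup/3: X = unit,  tup(false, zero, unit) = B,  Y2 = tup(Q, X, false).
Bind X := unit; substituting into the 2 remaining equations that mention X gives: Y2 = tup(Q, unit, false),  tup(tup(plus(unit, L), a, P), s(s(P)), false) = tup(Q, L, P). Substituting into the earlier binding gives N := plus(unit, L).
Bind B := tup(false, zero, unit); no other remaining equation mentions B.
Bind Y2 := tup(Q, unit, false); no other remaining equation mentions Y2.
Decompose tup/3: tup(plus(unit, L), a, P) = Q,  s(s(P)) = L,  false = P.
Bind Q := tup(plus(unit, L), a, P); no other remaining equation mentions Q. Substituting into the earlier binding gives Y2 := tup(tup(plus(unit, L), a, P), unit, false).
Bind L := s(s(P)); no other remaining equation mentions L. Substituting into the earlier bindings gives N := plus(unit, s(s(P))), Y2 := tup(tup(plus(unit, s(s(P))), a, P), unit, false), Q := tup(plus(unit, s(s(P))), a, P).
Bind P := false. Substituting into the earlier bindings gives W := false, N := plus(unit, s(s(false))), Y2 := tup(tup(plus(unit, s(s(false))), a, false), unit, false), Q := tup(plus(unit, s(s(false))), a, false), L := s(s(false)).
MGU = { W := false, N := plus(unit, s(s(false))), X1 := plus(unit, false), X := unit, B := tup(false, zero, unit), Y2 := tup(tup(plus(unit, s(s(false))), a, false), unit, false), Q := tup(plus(unit, s(s(false))), a, false), L := s(s(false)), P := false }, so Q := tup(plus(unit, s(s(false))), a, false).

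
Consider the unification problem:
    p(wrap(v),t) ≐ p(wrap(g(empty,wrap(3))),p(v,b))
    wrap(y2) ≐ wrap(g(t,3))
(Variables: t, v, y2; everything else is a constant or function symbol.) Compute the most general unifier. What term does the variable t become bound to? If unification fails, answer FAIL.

p(g(empty,wrap(3)),b)

Decompose p/2: wrap(v) ≐ wrap(g(empty,wrap(3))),  t ≐ p(v,b).
Decompose wrap/1: v ≐ g(empty,wrap(3)).
Bind v := g(empty,wrap(3)); substituting into the one remaining equation that mentions v gives: t ≐ p(g(empty,wrap(3)),b).
Bind t := p(g(empty,wrap(3)),b); substituting into the remaining equation gives: wrap(y2) ≐ wrap(g(p(g(empty,wrap(3)),b),3)).
Decompose wrap/1: y2 ≐ g(p(g(empty,wrap(3)),b),3).
Bind y2 := g(p(g(empty,wrap(3)),b),3).
MGU = { v := g(empty,wrap(3)), t := p(g(empty,wrap(3)),b), y2 := g(p(g(empty,wrap(3)),b),3) }, so t := p(g(empty,wrap(3)),b).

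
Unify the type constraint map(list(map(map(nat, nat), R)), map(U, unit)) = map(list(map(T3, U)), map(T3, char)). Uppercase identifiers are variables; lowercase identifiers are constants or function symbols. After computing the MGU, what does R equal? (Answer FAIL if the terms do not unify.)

Decompose map/2: list(map(map(nat, nat), R)) = list(map(T3, U)),  map(U, unit) = map(T3, char).
Decompose list/1: map(map(nat, nat), R) = map(T3, U).
Decompose map/2: map(nat, nat) = T3,  R = U.
Bind T3 := map(nat, nat); substituting into the one remaining equation that mentions T3 gives: map(U, unit) = map(map(nat, nat), char).
Bind R := U; no other remaining equation mentions R.
Decompose map/2: U = map(nat, nat),  unit = char.
Bind U := map(nat, nat); no other remaining equation mentions U. Substituting into the earlier binding gives R := map(nat, nat).
Clash: constants unit and char differ; no unifier exists.

FAIL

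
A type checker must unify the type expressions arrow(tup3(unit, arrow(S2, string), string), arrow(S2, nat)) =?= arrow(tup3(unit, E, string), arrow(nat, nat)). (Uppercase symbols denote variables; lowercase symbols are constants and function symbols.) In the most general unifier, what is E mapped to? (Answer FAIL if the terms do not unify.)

Decompose arrow/2: tup3(unit, arrow(S2, string), string) =?= tup3(unit, E, string),  arrow(S2, nat) =?= arrow(nat, nat).
Decompose tup3/3: unit =?= unit,  arrow(S2, string) =?= E,  string =?= string.
Delete trivial equation unit =?= unit.
Bind E := arrow(S2, string); no other remaining equation mentions E.
Delete trivial equation string =?= string.
Decompose arrow/2: S2 =?= nat,  nat =?= nat.
Bind S2 := nat; no other remaining equation mentions S2. Substituting into the earlier binding gives E := arrow(nat, string).
Delete trivial equation nat =?= nat.
MGU = { E -> arrow(nat, string), S2 -> nat }, so E -> arrow(nat, string).

arrow(nat, string)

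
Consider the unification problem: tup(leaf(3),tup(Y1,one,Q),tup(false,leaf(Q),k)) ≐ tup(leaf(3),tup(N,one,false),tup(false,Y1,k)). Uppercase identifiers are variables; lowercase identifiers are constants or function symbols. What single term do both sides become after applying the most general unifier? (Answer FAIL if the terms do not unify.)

Decompose tup/3: leaf(3) ≐ leaf(3),  tup(Y1,one,Q) ≐ tup(N,one,false),  tup(false,leaf(Q),k) ≐ tup(false,Y1,k).
Delete trivial equation leaf(3) ≐ leaf(3).
Decompose tup/3: Y1 ≐ N,  one ≐ one,  Q ≐ false.
Bind Y1 := N; substituting into the one remaining equation that mentions Y1 gives: tup(false,leaf(Q),k) ≐ tup(false,N,k).
Delete trivial equation one ≐ one.
Bind Q := false; substituting into the remaining equation gives: tup(false,leaf(false),k) ≐ tup(false,N,k).
Decompose tup/3: false ≐ false,  leaf(false) ≐ N,  k ≐ k.
Delete trivial equation false ≐ false.
Bind N := leaf(false); no other remaining equation mentions N. Substituting into the earlier binding gives Y1 := leaf(false).
Delete trivial equation k ≐ k.
Applying the MGU to either side gives tup(leaf(3),tup(leaf(false),one,false),tup(false,leaf(false),k)).

tup(leaf(3),tup(leaf(false),one,false),tup(false,leaf(false),k))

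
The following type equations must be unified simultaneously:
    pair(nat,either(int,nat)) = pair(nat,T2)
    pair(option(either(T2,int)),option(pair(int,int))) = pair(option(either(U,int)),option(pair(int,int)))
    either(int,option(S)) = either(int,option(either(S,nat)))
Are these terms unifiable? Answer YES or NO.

NO

Decompose pair/2: nat = nat,  either(int,nat) = T2.
Delete trivial equation nat = nat.
Bind T2 := either(int,nat); substituting into the one remaining equation that mentions T2 gives: pair(option(either(either(int,nat),int)),option(pair(int,int))) = pair(option(either(U,int)),option(pair(int,int))).
Decompose pair/2: option(either(either(int,nat),int)) = option(either(U,int)),  option(pair(int,int)) = option(pair(int,int)).
Decompose option/1: either(either(int,nat),int) = either(U,int).
Decompose either/2: either(int,nat) = U,  int = int.
Bind U := either(int,nat); no other remaining equation mentions U.
Delete trivial equation int = int.
Delete trivial equation option(pair(int,int)) = option(pair(int,int)).
Decompose either/2: int = int,  option(S) = option(either(S,nat)).
Delete trivial equation int = int.
Decompose option/1: S = either(S,nat).
Occurs check fails: S occurs in either(S,nat); the equation S = either(S,nat) has no finite solution.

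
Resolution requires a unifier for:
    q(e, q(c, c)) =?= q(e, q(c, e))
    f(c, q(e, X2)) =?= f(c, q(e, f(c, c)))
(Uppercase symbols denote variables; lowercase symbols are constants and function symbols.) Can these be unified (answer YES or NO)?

NO

Decompose q/2: e =?= e,  q(c, c) =?= q(c, e).
Delete trivial equation e =?= e.
Decompose q/2: c =?= c,  c =?= e.
Delete trivial equation c =?= c.
Clash: constants c and e differ; no unifier exists.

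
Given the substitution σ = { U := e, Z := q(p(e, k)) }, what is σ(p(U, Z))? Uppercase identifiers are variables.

Replace each occurrence of U with e.
Replace each occurrence of Z with q(p(e, k)).
Result: p(e, q(p(e, k))).

p(e, q(p(e, k)))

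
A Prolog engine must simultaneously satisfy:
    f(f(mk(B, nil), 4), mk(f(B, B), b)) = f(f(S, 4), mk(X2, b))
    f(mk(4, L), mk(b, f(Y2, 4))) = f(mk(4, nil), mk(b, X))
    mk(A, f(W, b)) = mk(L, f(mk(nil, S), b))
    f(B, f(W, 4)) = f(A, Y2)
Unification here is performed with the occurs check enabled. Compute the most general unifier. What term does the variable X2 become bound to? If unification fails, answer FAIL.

f(nil, nil)

Decompose f/2: f(mk(B, nil), 4) = f(S, 4),  mk(f(B, B), b) = mk(X2, b).
Decompose f/2: mk(B, nil) = S,  4 = 4.
Bind S := mk(B, nil); substituting into the one remaining equation that mentions S gives: mk(A, f(W, b)) = mk(L, f(mk(nil, mk(B, nil)), b)).
Delete trivial equation 4 = 4.
Decompose mk/2: f(B, B) = X2,  b = b.
Bind X2 := f(B, B); no other remaining equation mentions X2.
Delete trivial equation b = b.
Decompose f/2: mk(4, L) = mk(4, nil),  mk(b, f(Y2, 4)) = mk(b, X).
Decompose mk/2: 4 = 4,  L = nil.
Delete trivial equation 4 = 4.
Bind L := nil; substituting into the one remaining equation that mentions L gives: mk(A, f(W, b)) = mk(nil, f(mk(nil, mk(B, nil)), b)).
Decompose mk/2: b = b,  f(Y2, 4) = X.
Delete trivial equation b = b.
Bind X := f(Y2, 4); no other remaining equation mentions X.
Decompose mk/2: A = nil,  f(W, b) = f(mk(nil, mk(B, nil)), b).
Bind A := nil; substituting into the one remaining equation that mentions A gives: f(B, f(W, 4)) = f(nil, Y2).
Decompose f/2: W = mk(nil, mk(B, nil)),  b = b.
Bind W := mk(nil, mk(B, nil)); substituting into the one remaining equation that mentions W gives: f(B, f(mk(nil, mk(B, nil)), 4)) = f(nil, Y2).
Delete trivial equation b = b.
Decompose f/2: B = nil,  f(mk(nil, mk(B, nil)), 4) = Y2.
Bind B := nil; substituting into the remaining equation gives: f(mk(nil, mk(nil, nil)), 4) = Y2. Substituting into the earlier bindings gives S := mk(nil, nil), X2 := f(nil, nil), W := mk(nil, mk(nil, nil)).
Bind Y2 := f(mk(nil, mk(nil, nil)), 4). Substituting into the earlier binding gives X := f(f(mk(nil, mk(nil, nil)), 4), 4).
MGU = { S ↦ mk(nil, nil), X2 ↦ f(nil, nil), L ↦ nil, X ↦ f(f(mk(nil, mk(nil, nil)), 4), 4), A ↦ nil, W ↦ mk(nil, mk(nil, nil)), B ↦ nil, Y2 ↦ f(mk(nil, mk(nil, nil)), 4) }, so X2 ↦ f(nil, nil).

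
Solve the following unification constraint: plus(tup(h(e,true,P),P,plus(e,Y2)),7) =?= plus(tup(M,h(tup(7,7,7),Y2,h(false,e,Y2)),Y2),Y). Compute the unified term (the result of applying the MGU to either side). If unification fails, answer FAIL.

Decompose plus/2: tup(h(e,true,P),P,plus(e,Y2)) =?= tup(M,h(tup(7,7,7),Y2,h(false,e,Y2)),Y2),  7 =?= Y.
Decompose tup/3: h(e,true,P) =?= M,  P =?= h(tup(7,7,7),Y2,h(false,e,Y2)),  plus(e,Y2) =?= Y2.
Bind M := h(e,true,P); no other remaining equation mentions M.
Bind P := h(tup(7,7,7),Y2,h(false,e,Y2)); no other remaining equation mentions P. Substituting into the earlier binding gives M := h(e,true,h(tup(7,7,7),Y2,h(false,e,Y2))).
Occurs check fails: Y2 occurs in plus(e,Y2); the equation Y2 =?= plus(e,Y2) has no finite solution.

FAIL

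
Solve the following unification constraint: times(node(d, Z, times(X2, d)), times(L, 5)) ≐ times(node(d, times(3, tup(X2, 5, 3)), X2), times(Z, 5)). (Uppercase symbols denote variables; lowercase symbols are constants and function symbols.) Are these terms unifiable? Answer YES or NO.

NO

Decompose times/2: node(d, Z, times(X2, d)) ≐ node(d, times(3, tup(X2, 5, 3)), X2),  times(L, 5) ≐ times(Z, 5).
Decompose node/3: d ≐ d,  Z ≐ times(3, tup(X2, 5, 3)),  times(X2, d) ≐ X2.
Delete trivial equation d ≐ d.
Bind Z := times(3, tup(X2, 5, 3)); substituting into the one remaining equation that mentions Z gives: times(L, 5) ≐ times(times(3, tup(X2, 5, 3)), 5).
Occurs check fails: X2 occurs in times(X2, d); the equation X2 ≐ times(X2, d) has no finite solution.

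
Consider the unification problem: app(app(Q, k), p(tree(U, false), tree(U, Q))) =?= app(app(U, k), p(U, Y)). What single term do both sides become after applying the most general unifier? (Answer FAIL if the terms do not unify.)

FAIL

Decompose app/2: app(Q, k) =?= app(U, k),  p(tree(U, false), tree(U, Q)) =?= p(U, Y).
Decompose app/2: Q =?= U,  k =?= k.
Bind Q := U; substituting into the one remaining equation that mentions Q gives: p(tree(U, false), tree(U, U)) =?= p(U, Y).
Delete trivial equation k =?= k.
Decompose p/2: tree(U, false) =?= U,  tree(U, U) =?= Y.
Occurs check fails: U occurs in tree(U, false); the equation U =?= tree(U, false) has no finite solution.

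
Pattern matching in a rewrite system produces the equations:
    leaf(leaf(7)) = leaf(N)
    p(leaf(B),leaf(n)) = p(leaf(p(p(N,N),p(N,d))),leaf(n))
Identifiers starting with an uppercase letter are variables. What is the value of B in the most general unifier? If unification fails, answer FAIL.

Decompose leaf/1: leaf(7) = N.
Bind N := leaf(7); substituting into the remaining equation gives: p(leaf(B),leaf(n)) = p(leaf(p(p(leaf(7),leaf(7)),p(leaf(7),d))),leaf(n)).
Decompose p/2: leaf(B) = leaf(p(p(leaf(7),leaf(7)),p(leaf(7),d))),  leaf(n) = leaf(n).
Decompose leaf/1: B = p(p(leaf(7),leaf(7)),p(leaf(7),d)).
Bind B := p(p(leaf(7),leaf(7)),p(leaf(7),d)); no other remaining equation mentions B.
Delete trivial equation leaf(n) = leaf(n).
MGU = { N -> leaf(7), B -> p(p(leaf(7),leaf(7)),p(leaf(7),d)) }, so B -> p(p(leaf(7),leaf(7)),p(leaf(7),d)).

p(p(leaf(7),leaf(7)),p(leaf(7),d))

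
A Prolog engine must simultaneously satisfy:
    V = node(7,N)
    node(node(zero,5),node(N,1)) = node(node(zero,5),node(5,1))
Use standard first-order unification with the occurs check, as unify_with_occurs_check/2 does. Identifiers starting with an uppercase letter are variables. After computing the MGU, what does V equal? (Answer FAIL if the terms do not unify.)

node(7,5)

Bind V := node(7,N); no other remaining equation mentions V.
Decompose node/2: node(zero,5) = node(zero,5),  node(N,1) = node(5,1).
Delete trivial equation node(zero,5) = node(zero,5).
Decompose node/2: N = 5,  1 = 1.
Bind N := 5; no other remaining equation mentions N. Substituting into the earlier binding gives V := node(7,5).
Delete trivial equation 1 = 1.
MGU = { V = node(7,5), N = 5 }, so V = node(7,5).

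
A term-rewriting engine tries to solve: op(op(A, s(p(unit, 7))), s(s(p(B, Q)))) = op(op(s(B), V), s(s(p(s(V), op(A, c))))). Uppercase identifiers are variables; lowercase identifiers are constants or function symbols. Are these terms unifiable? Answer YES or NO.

Decompose op/2: op(A, s(p(unit, 7))) = op(s(B), V),  s(s(p(B, Q))) = s(s(p(s(V), op(A, c)))).
Decompose op/2: A = s(B),  s(p(unit, 7)) = V.
Bind A := s(B); substituting into the one remaining equation that mentions A gives: s(s(p(B, Q))) = s(s(p(s(V), op(s(B), c)))).
Bind V := s(p(unit, 7)); substituting into the remaining equation gives: s(s(p(B, Q))) = s(s(p(s(s(p(unit, 7))), op(s(B), c)))).
Decompose s/1: s(p(B, Q)) = s(p(s(s(p(unit, 7))), op(s(B), c))).
Decompose s/1: p(B, Q) = p(s(s(p(unit, 7))), op(s(B), c)).
Decompose p/2: B = s(s(p(unit, 7))),  Q = op(s(B), c).
Bind B := s(s(p(unit, 7))); substituting into the remaining equation gives: Q = op(s(s(s(p(unit, 7)))), c). Substituting into the earlier binding gives A := s(s(s(p(unit, 7)))).
Bind Q := op(s(s(s(p(unit, 7)))), c).
No equations remain and no clash or occurs-check failure arose, so a unifier exists.

YES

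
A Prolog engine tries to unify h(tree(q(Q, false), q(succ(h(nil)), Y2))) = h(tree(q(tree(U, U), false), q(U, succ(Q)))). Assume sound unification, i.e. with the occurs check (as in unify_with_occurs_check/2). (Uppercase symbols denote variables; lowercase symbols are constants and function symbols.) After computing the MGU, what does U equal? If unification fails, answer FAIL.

Decompose h/1: tree(q(Q, false), q(succ(h(nil)), Y2)) = tree(q(tree(U, U), false), q(U, succ(Q))).
Decompose tree/2: q(Q, false) = q(tree(U, U), false),  q(succ(h(nil)), Y2) = q(U, succ(Q)).
Decompose q/2: Q = tree(U, U),  false = false.
Bind Q := tree(U, U); substituting into the one remaining equation that mentions Q gives: q(succ(h(nil)), Y2) = q(U, succ(tree(U, U))).
Delete trivial equation false = false.
Decompose q/2: succ(h(nil)) = U,  Y2 = succ(tree(U, U)).
Bind U := succ(h(nil)); substituting into the remaining equation gives: Y2 = succ(tree(succ(h(nil)), succ(h(nil)))). Substituting into the earlier binding gives Q := tree(succ(h(nil)), succ(h(nil))).
Bind Y2 := succ(tree(succ(h(nil)), succ(h(nil)))).
MGU = { Q -> tree(succ(h(nil)), succ(h(nil))), U -> succ(h(nil)), Y2 -> succ(tree(succ(h(nil)), succ(h(nil)))) }, so U -> succ(h(nil)).

succ(h(nil))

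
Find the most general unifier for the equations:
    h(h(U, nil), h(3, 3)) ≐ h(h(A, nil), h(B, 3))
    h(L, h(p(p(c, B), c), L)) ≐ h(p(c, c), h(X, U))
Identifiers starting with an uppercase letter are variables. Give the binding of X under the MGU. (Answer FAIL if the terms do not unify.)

p(p(c, 3), c)

Decompose h/2: h(U, nil) ≐ h(A, nil),  h(3, 3) ≐ h(B, 3).
Decompose h/2: U ≐ A,  nil ≐ nil.
Bind U := A; substituting into the one remaining equation that mentions U gives: h(L, h(p(p(c, B), c), L)) ≐ h(p(c, c), h(X, A)).
Delete trivial equation nil ≐ nil.
Decompose h/2: 3 ≐ B,  3 ≐ 3.
Bind B := 3; substituting into the one remaining equation that mentions B gives: h(L, h(p(p(c, 3), c), L)) ≐ h(p(c, c), h(X, A)).
Delete trivial equation 3 ≐ 3.
Decompose h/2: L ≐ p(c, c),  h(p(p(c, 3), c), L) ≐ h(X, A).
Bind L := p(c, c); substituting into the remaining equation gives: h(p(p(c, 3), c), p(c, c)) ≐ h(X, A).
Decompose h/2: p(p(c, 3), c) ≐ X,  p(c, c) ≐ A.
Bind X := p(p(c, 3), c); no other remaining equation mentions X.
Bind A := p(c, c). Substituting into the earlier binding gives U := p(c, c).
MGU = { U -> p(c, c), B -> 3, L -> p(c, c), X -> p(p(c, 3), c), A -> p(c, c) }, so X -> p(p(c, 3), c).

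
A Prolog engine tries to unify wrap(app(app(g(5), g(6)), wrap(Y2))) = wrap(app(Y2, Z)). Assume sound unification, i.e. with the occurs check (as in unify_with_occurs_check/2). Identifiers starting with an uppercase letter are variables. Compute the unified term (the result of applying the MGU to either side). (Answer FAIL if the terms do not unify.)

Decompose wrap/1: app(app(g(5), g(6)), wrap(Y2)) = app(Y2, Z).
Decompose app/2: app(g(5), g(6)) = Y2,  wrap(Y2) = Z.
Bind Y2 := app(g(5), g(6)); substituting into the remaining equation gives: wrap(app(g(5), g(6))) = Z.
Bind Z := wrap(app(g(5), g(6))).
Applying the MGU to either side gives wrap(app(app(g(5), g(6)), wrap(app(g(5), g(6))))).

wrap(app(app(g(5), g(6)), wrap(app(g(5), g(6)))))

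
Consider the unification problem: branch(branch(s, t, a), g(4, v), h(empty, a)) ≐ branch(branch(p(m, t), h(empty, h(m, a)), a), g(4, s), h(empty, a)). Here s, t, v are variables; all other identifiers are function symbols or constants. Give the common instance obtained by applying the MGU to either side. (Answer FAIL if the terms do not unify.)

branch(branch(p(m, h(empty, h(m, a))), h(empty, h(m, a)), a), g(4, p(m, h(empty, h(m, a)))), h(empty, a))

Decompose branch/3: branch(s, t, a) ≐ branch(p(m, t), h(empty, h(m, a)), a),  g(4, v) ≐ g(4, s),  h(empty, a) ≐ h(empty, a).
Decompose branch/3: s ≐ p(m, t),  t ≐ h(empty, h(m, a)),  a ≐ a.
Bind s := p(m, t); substituting into the one remaining equation that mentions s gives: g(4, v) ≐ g(4, p(m, t)).
Bind t := h(empty, h(m, a)); substituting into the one remaining equation that mentions t gives: g(4, v) ≐ g(4, p(m, h(empty, h(m, a)))). Substituting into the earlier binding gives s := p(m, h(empty, h(m, a))).
Delete trivial equation a ≐ a.
Decompose g/2: 4 ≐ 4,  v ≐ p(m, h(empty, h(m, a))).
Delete trivial equation 4 ≐ 4.
Bind v := p(m, h(empty, h(m, a))); no other remaining equation mentions v.
Delete trivial equation h(empty, a) ≐ h(empty, a).
Applying the MGU to either side gives branch(branch(p(m, h(empty, h(m, a))), h(empty, h(m, a)), a), g(4, p(m, h(empty, h(m, a)))), h(empty, a)).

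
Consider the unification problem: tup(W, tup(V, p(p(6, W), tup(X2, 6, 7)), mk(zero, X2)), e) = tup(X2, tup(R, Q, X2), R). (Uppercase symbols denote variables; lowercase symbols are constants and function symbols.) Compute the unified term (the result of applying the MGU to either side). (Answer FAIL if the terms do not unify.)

Decompose tup/3: W = X2,  tup(V, p(p(6, W), tup(X2, 6, 7)), mk(zero, X2)) = tup(R, Q, X2),  e = R.
Bind W := X2; substituting into the one remaining equation that mentions W gives: tup(V, p(p(6, X2), tup(X2, 6, 7)), mk(zero, X2)) = tup(R, Q, X2).
Decompose tup/3: V = R,  p(p(6, X2), tup(X2, 6, 7)) = Q,  mk(zero, X2) = X2.
Bind V := R; no other remaining equation mentions V.
Bind Q := p(p(6, X2), tup(X2, 6, 7)); no other remaining equation mentions Q.
Occurs check fails: X2 occurs in mk(zero, X2); the equation X2 = mk(zero, X2) has no finite solution.

FAIL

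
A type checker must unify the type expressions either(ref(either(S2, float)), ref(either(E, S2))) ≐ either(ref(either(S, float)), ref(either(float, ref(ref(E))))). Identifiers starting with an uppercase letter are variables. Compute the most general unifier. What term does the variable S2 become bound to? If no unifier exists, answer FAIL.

ref(ref(float))

Decompose either/2: ref(either(S2, float)) ≐ ref(either(S, float)),  ref(either(E, S2)) ≐ ref(either(float, ref(ref(E)))).
Decompose ref/1: either(S2, float) ≐ either(S, float).
Decompose either/2: S2 ≐ S,  float ≐ float.
Bind S2 := S; substituting into the one remaining equation that mentions S2 gives: ref(either(E, S)) ≐ ref(either(float, ref(ref(E)))).
Delete trivial equation float ≐ float.
Decompose ref/1: either(E, S) ≐ either(float, ref(ref(E))).
Decompose either/2: E ≐ float,  S ≐ ref(ref(E)).
Bind E := float; substituting into the remaining equation gives: S ≐ ref(ref(float)).
Bind S := ref(ref(float)). Substituting into the earlier binding gives S2 := ref(ref(float)).
MGU = { S2 ↦ ref(ref(float)), E ↦ float, S ↦ ref(ref(float)) }, so S2 ↦ ref(ref(float)).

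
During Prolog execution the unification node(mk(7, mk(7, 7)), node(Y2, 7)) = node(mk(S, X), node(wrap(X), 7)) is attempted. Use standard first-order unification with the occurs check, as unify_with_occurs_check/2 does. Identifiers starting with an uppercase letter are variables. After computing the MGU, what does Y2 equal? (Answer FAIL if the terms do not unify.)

Decompose node/2: mk(7, mk(7, 7)) = mk(S, X),  node(Y2, 7) = node(wrap(X), 7).
Decompose mk/2: 7 = S,  mk(7, 7) = X.
Bind S := 7; no other remaining equation mentions S.
Bind X := mk(7, 7); substituting into the remaining equation gives: node(Y2, 7) = node(wrap(mk(7, 7)), 7).
Decompose node/2: Y2 = wrap(mk(7, 7)),  7 = 7.
Bind Y2 := wrap(mk(7, 7)); no other remaining equation mentions Y2.
Delete trivial equation 7 = 7.
MGU = { S ↦ 7, X ↦ mk(7, 7), Y2 ↦ wrap(mk(7, 7)) }, so Y2 ↦ wrap(mk(7, 7)).

wrap(mk(7, 7))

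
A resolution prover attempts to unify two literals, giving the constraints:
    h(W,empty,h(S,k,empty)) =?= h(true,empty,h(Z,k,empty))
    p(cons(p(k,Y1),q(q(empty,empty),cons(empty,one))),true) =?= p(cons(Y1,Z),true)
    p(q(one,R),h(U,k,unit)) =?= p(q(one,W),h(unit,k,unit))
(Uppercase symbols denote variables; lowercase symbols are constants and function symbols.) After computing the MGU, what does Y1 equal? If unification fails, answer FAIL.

FAIL

Decompose h/3: W =?= true,  empty =?= empty,  h(S,k,empty) =?= h(Z,k,empty).
Bind W := true; substituting into the one remaining equation that mentions W gives: p(q(one,R),h(U,k,unit)) =?= p(q(one,true),h(unit,k,unit)).
Delete trivial equation empty =?= empty.
Decompose h/3: S =?= Z,  k =?= k,  empty =?= empty.
Bind S := Z; no other remaining equation mentions S.
Delete trivial equation k =?= k.
Delete trivial equation empty =?= empty.
Decompose p/2: cons(p(k,Y1),q(q(empty,empty),cons(empty,one))) =?= cons(Y1,Z),  true =?= true.
Decompose cons/2: p(k,Y1) =?= Y1,  q(q(empty,empty),cons(empty,one)) =?= Z.
Occurs check fails: Y1 occurs in p(k,Y1); the equation Y1 =?= p(k,Y1) has no finite solution.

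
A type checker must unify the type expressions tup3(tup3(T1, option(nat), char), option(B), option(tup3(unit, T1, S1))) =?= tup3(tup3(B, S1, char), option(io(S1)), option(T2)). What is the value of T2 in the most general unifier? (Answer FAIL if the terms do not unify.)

tup3(unit, io(option(nat)), option(nat))

Decompose tup3/3: tup3(T1, option(nat), char) =?= tup3(B, S1, char),  option(B) =?= option(io(S1)),  option(tup3(unit, T1, S1)) =?= option(T2).
Decompose tup3/3: T1 =?= B,  option(nat) =?= S1,  char =?= char.
Bind T1 := B; substituting into the one remaining equation that mentions T1 gives: option(tup3(unit, B, S1)) =?= option(T2).
Bind S1 := option(nat); substituting into the 2 remaining equations that mention S1 gives: option(B) =?= option(io(option(nat))),  option(tup3(unit, B, option(nat))) =?= option(T2).
Delete trivial equation char =?= char.
Decompose option/1: B =?= io(option(nat)).
Bind B := io(option(nat)); substituting into the remaining equation gives: option(tup3(unit, io(option(nat)), option(nat))) =?= option(T2). Substituting into the earlier binding gives T1 := io(option(nat)).
Decompose option/1: tup3(unit, io(option(nat)), option(nat)) =?= T2.
Bind T2 := tup3(unit, io(option(nat)), option(nat)).
MGU = { T1 -> io(option(nat)), S1 -> option(nat), B -> io(option(nat)), T2 -> tup3(unit, io(option(nat)), option(nat)) }, so T2 -> tup3(unit, io(option(nat)), option(nat)).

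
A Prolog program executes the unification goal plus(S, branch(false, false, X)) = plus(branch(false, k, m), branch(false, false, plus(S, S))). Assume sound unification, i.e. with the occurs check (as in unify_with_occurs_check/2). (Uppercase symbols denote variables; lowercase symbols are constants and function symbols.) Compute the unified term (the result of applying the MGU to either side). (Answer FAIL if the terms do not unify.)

Decompose plus/2: S = branch(false, k, m),  branch(false, false, X) = branch(false, false, plus(S, S)).
Bind S := branch(false, k, m); substituting into the remaining equation gives: branch(false, false, X) = branch(false, false, plus(branch(false, k, m), branch(false, k, m))).
Decompose branch/3: false = false,  false = false,  X = plus(branch(false, k, m), branch(false, k, m)).
Delete trivial equation false = false.
Delete trivial equation false = false.
Bind X := plus(branch(false, k, m), branch(false, k, m)).
Applying the MGU to either side gives plus(branch(false, k, m), branch(false, false, plus(branch(false, k, m), branch(false, k, m)))).

plus(branch(false, k, m), branch(false, false, plus(branch(false, k, m), branch(false, k, m))))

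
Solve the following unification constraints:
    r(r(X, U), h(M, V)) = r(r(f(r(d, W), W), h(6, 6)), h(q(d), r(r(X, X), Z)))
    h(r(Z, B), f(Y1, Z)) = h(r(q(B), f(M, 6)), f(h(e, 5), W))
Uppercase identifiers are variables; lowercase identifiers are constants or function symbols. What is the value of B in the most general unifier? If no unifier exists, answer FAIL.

Decompose r/2: r(X, U) = r(f(r(d, W), W), h(6, 6)),  h(M, V) = h(q(d), r(r(X, X), Z)).
Decompose r/2: X = f(r(d, W), W),  U = h(6, 6).
Bind X := f(r(d, W), W); substituting into the one remaining equation that mentions X gives: h(M, V) = h(q(d), r(r(f(r(d, W), W), f(r(d, W), W)), Z)).
Bind U := h(6, 6); no other remaining equation mentions U.
Decompose h/2: M = q(d),  V = r(r(f(r(d, W), W), f(r(d, W), W)), Z).
Bind M := q(d); substituting into the one remaining equation that mentions M gives: h(r(Z, B), f(Y1, Z)) = h(r(q(B), f(q(d), 6)), f(h(e, 5), W)).
Bind V := r(r(f(r(d, W), W), f(r(d, W), W)), Z); no other remaining equation mentions V.
Decompose h/2: r(Z, B) = r(q(B), f(q(d), 6)),  f(Y1, Z) = f(h(e, 5), W).
Decompose r/2: Z = q(B),  B = f(q(d), 6).
Bind Z := q(B); substituting into the one remaining equation that mentions Z gives: f(Y1, q(B)) = f(h(e, 5), W). Substituting into the earlier binding gives V := r(r(f(r(d, W), W), f(r(d, W), W)), q(B)).
Bind B := f(q(d), 6); substituting into the remaining equation gives: f(Y1, q(f(q(d), 6))) = f(h(e, 5), W). Substituting into the earlier bindings gives V := r(r(f(r(d, W), W), f(r(d, W), W)), q(f(q(d), 6))), Z := q(f(q(d), 6)).
Decompose f/2: Y1 = h(e, 5),  q(f(q(d), 6)) = W.
Bind Y1 := h(e, 5); no other remaining equation mentions Y1.
Bind W := q(f(q(d), 6)). Substituting into the earlier bindings gives X := f(r(d, q(f(q(d), 6))), q(f(q(d), 6))), V := r(r(f(r(d, q(f(q(d), 6))), q(f(q(d), 6))), f(r(d, q(f(q(d), 6))), q(f(q(d), 6)))), q(f(q(d), 6))).
MGU = { X := f(r(d, q(f(q(d), 6))), q(f(q(d), 6))), U := h(6, 6), M := q(d), V := r(r(f(r(d, q(f(q(d), 6))), q(f(q(d), 6))), f(r(d, q(f(q(d), 6))), q(f(q(d), 6)))), q(f(q(d), 6))), Z := q(f(q(d), 6)), B := f(q(d), 6), Y1 := h(e, 5), W := q(f(q(d), 6)) }, so B := f(q(d), 6).

f(q(d), 6)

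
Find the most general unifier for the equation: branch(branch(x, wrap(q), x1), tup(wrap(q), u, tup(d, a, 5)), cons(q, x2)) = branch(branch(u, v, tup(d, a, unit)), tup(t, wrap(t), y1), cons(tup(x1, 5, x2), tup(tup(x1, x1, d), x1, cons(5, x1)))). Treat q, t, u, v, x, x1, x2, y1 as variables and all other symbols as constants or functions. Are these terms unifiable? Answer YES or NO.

YES

Decompose branch/3: branch(x, wrap(q), x1) = branch(u, v, tup(d, a, unit)),  tup(wrap(q), u, tup(d, a, 5)) = tup(t, wrap(t), y1),  cons(q, x2) = cons(tup(x1, 5, x2), tup(tup(x1, x1, d), x1, cons(5, x1))).
Decompose branch/3: x = u,  wrap(q) = v,  x1 = tup(d, a, unit).
Bind x := u; no other remaining equation mentions x.
Bind v := wrap(q); no other remaining equation mentions v.
Bind x1 := tup(d, a, unit); substituting into the one remaining equation that mentions x1 gives: cons(q, x2) = cons(tup(tup(d, a, unit), 5, x2), tup(tup(tup(d, a, unit), tup(d, a, unit), d), tup(d, a, unit), cons(5, tup(d, a, unit)))).
Decompose tup/3: wrap(q) = t,  u = wrap(t),  tup(d, a, 5) = y1.
Bind t := wrap(q); substituting into the one remaining equation that mentions t gives: u = wrap(wrap(q)).
Bind u := wrap(wrap(q)); no other remaining equation mentions u. Substituting into the earlier binding gives x := wrap(wrap(q)).
Bind y1 := tup(d, a, 5); no other remaining equation mentions y1.
Decompose cons/2: q = tup(tup(d, a, unit), 5, x2),  x2 = tup(tup(tup(d, a, unit), tup(d, a, unit), d), tup(d, a, unit), cons(5, tup(d, a, unit))).
Bind q := tup(tup(d, a, unit), 5, x2); no other remaining equation mentions q. Substituting into the earlier bindings gives x := wrap(wrap(tup(tup(d, a, unit), 5, x2))), v := wrap(tup(tup(d, a, unit), 5, x2)), t := wrap(tup(tup(d, a, unit), 5, x2)), u := wrap(wrap(tup(tup(d, a, unit), 5, x2))).
Bind x2 := tup(tup(tup(d, a, unit), tup(d, a, unit), d), tup(d, a, unit), cons(5, tup(d, a, unit))). Substituting into the earlier bindings gives x := wrap(wrap(tup(tup(d, a, unit), 5, tup(tup(tup(d, a, unit), tup(d, a, unit), d), tup(d, a, unit), cons(5, tup(d, a, unit)))))), v := wrap(tup(tup(d, a, unit), 5, tup(tup(tup(d, a, unit), tup(d, a, unit), d), tup(d, a, unit), cons(5, tup(d, a, unit))))), t := wrap(tup(tup(d, a, unit), 5, tup(tup(tup(d, a, unit), tup(d, a, unit), d), tup(d, a, unit), cons(5, tup(d, a, unit))))), u := wrap(wrap(tup(tup(d, a, unit), 5, tup(tup(tup(d, a, unit), tup(d, a, unit), d), tup(d, a, unit), cons(5, tup(d, a, unit)))))), q := tup(tup(d, a, unit), 5, tup(tup(tup(d, a, unit), tup(d, a, unit), d), tup(d, a, unit), cons(5, tup(d, a, unit)))).
No equations remain and no clash or occurs-check failure arose, so a unifier exists.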